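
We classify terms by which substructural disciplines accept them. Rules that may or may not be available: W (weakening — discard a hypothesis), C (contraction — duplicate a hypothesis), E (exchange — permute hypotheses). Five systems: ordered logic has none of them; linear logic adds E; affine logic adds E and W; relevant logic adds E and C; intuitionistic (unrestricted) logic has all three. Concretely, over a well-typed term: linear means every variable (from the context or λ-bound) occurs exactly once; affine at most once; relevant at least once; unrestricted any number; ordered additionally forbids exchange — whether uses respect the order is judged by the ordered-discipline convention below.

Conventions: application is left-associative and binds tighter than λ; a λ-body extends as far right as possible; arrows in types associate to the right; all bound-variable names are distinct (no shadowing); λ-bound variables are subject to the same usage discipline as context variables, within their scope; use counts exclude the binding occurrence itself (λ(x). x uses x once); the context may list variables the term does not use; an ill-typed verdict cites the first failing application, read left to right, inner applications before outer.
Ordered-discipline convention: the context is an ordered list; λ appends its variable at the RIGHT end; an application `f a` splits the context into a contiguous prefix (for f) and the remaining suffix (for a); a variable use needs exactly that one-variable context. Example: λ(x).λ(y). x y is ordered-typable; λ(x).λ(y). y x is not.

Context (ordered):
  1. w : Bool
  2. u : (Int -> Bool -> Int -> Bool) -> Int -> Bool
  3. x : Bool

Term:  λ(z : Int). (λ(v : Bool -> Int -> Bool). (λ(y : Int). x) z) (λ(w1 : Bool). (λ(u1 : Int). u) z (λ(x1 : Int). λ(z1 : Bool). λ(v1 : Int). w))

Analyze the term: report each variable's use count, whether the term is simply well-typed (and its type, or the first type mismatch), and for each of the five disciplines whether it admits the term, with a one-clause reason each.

use counts: w: 1, u: 1, x: 1, z [bound]: 2, v [bound]: 0, y [bound]: 0, w1 [bound]: 0, u1 [bound]: 0, x1 [bound]: 0, z1 [bound]: 0, v1 [bound]: 0
use order (left to right): x, z, u, z, w
typing: well-typed at Int -> Bool
ordered: ✗ — needs contraction — z ×2; unused: v, y, w1, u1, x1, z1, v1 — weakening required
linear: ✗ — needs contraction — z ×2; unused: v, y, w1, u1, x1, z1, v1 — weakening required
affine: ✗ — needs contraction — z ×2
relevant: ✗ — unused: v, y, w1, u1, x1, z1, v1 — weakening required
unrestricted: ✓ — simply typable at Int -> Bool; W, C, E all held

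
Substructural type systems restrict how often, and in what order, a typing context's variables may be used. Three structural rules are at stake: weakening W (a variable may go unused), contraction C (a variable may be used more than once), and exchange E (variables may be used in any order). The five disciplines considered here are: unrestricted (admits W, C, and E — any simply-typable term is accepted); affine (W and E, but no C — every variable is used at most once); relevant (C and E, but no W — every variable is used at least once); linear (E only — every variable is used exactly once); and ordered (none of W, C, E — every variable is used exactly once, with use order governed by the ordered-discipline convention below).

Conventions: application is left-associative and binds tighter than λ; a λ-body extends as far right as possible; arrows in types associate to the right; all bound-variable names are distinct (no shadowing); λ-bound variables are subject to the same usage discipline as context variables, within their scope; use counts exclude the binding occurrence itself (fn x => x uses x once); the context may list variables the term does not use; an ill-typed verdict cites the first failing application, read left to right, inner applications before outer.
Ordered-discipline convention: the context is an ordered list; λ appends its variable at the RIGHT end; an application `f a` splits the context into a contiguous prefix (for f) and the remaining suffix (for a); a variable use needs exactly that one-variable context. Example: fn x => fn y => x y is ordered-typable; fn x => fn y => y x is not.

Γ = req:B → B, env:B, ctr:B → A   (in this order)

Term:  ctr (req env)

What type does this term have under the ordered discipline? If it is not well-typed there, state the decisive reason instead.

not well-typed under ordered — no ordered split (uses run ctr, req, env)
counts: req ×1; env ×1; ctr ×1
uses in reading order: ctr, req, env
typing: well-typed — term : A
per-discipline verdicts: ordered ✗; linear ✓; affine ✓; relevant ✓; unrestricted ✓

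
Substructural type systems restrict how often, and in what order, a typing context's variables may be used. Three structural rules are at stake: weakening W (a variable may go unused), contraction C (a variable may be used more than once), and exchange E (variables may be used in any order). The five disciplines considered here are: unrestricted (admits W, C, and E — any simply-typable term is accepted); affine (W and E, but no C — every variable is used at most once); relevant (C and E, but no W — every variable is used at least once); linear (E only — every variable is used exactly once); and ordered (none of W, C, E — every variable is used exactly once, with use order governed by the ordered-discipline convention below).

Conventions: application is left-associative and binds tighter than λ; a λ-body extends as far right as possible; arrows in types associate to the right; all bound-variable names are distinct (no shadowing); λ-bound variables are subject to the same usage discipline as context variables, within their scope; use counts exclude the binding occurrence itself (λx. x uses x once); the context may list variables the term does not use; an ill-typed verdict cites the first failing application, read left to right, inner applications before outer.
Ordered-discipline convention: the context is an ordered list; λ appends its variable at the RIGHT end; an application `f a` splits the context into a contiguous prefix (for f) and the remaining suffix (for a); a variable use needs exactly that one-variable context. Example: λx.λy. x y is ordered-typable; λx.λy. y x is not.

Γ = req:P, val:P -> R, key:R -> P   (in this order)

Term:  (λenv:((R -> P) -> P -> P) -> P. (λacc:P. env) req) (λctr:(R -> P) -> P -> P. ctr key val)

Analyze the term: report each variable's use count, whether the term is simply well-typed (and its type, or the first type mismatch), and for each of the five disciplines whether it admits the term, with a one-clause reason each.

counts: req=1, val=1, key=1, env [bound]=1, acc [bound]=0, ctr [bound]=1
left-to-right use order: env, req, ctr, key, val
typing: ill-typed: an argument P -> R mismatches the expected P
ordered: ✗, not simply typable
linear: ✗, fails simple typing
affine: ✗, a type mismatch blocks all five
relevant: ✗, the type mismatch rejects it
unrestricted: ✗, not simply typable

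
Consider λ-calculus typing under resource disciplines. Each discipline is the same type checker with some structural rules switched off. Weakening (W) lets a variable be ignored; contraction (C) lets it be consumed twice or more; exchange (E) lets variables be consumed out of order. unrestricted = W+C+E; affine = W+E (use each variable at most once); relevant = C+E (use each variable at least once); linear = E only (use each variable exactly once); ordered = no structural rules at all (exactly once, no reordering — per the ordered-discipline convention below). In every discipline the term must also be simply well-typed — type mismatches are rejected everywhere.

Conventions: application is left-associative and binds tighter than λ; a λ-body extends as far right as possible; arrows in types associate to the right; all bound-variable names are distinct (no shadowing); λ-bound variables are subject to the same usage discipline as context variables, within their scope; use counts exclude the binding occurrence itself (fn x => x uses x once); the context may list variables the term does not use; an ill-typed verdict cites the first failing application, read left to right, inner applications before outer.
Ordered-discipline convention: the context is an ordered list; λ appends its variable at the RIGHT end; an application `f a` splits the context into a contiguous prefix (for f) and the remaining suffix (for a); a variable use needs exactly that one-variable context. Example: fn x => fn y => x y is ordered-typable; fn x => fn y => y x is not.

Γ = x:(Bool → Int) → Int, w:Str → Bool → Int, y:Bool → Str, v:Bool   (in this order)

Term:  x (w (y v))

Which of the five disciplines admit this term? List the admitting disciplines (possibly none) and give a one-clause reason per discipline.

accepted by: ordered, linear, affine, relevant, unrestricted
use counts: x: 1×; w: 1×; y: 1×; v: 1×
uses in reading order: x, w, y, v
typing: the term checks, with type Int
ordered ✓ (single-use (x, w, y, v), ordered derivation ok)
linear ✓ (each of x, w, y, v used exactly once)
affine ✓ (none of x, w, y, v used more than once)
relevant ✓ (every one of x, w, y, v appears)
unrestricted ✓ (typability at Int is all that's needed)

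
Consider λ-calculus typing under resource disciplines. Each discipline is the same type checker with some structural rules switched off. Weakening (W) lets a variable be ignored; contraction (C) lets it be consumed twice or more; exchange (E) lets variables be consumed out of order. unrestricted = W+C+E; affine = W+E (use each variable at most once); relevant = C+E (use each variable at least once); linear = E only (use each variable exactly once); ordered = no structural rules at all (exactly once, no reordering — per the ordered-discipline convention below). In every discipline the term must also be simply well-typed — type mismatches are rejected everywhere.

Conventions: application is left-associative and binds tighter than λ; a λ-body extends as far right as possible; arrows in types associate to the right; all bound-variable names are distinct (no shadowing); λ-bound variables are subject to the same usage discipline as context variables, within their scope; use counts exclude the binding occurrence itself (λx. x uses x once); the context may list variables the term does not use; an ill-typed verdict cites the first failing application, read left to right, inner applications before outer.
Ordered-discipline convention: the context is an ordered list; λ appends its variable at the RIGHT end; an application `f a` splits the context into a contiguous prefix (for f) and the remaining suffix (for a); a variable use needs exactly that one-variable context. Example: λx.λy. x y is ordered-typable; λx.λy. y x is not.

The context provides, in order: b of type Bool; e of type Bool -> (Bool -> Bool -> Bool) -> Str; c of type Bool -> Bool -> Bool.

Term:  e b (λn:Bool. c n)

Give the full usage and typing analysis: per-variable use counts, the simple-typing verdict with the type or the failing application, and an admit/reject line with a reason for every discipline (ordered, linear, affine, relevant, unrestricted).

usage: b=1; e=1; c=1; n [bound]=1
left-to-right use order: e, b, c, n
typing: ✓ — Str
ordered: ✗, needs exchange: uses follow e, b, c, n
linear: ✓, b, e, c, n: one use apiece
affine: ✓, no duplicate uses among b, e, c, n
relevant: ✓, every one of b, e, c, n appears
unrestricted: ✓, type-checks (Str) and nothing is barred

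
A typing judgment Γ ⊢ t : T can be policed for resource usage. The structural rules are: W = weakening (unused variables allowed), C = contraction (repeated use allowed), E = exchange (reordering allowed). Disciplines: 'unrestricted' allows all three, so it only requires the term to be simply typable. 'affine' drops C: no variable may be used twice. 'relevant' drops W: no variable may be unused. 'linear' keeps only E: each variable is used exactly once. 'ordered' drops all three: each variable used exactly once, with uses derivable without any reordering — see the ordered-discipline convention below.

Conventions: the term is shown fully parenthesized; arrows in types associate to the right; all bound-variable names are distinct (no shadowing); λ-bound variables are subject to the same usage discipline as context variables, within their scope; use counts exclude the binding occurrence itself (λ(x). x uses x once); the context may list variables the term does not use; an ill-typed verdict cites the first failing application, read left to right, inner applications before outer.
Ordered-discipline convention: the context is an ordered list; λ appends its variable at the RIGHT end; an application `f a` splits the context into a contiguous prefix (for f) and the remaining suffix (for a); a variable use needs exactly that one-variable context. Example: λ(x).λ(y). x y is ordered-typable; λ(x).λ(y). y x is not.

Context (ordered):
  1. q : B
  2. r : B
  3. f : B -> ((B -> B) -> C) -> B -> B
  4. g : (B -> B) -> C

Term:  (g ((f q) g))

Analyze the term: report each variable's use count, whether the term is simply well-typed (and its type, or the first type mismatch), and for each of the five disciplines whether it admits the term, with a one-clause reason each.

variable uses: q=1; r=0; f=1; g=2
uses in reading order: g, f, q, g
typing: ✓ — C
ordered: ✗, uses contraction: g ×2; r never used (weakening)
linear: ✗, uses contraction: g ×2; r never used (weakening)
affine: ✗, uses contraction: g ×2
relevant: ✗, r never used (weakening)
unrestricted: ✓, well-typed at C; no restrictions here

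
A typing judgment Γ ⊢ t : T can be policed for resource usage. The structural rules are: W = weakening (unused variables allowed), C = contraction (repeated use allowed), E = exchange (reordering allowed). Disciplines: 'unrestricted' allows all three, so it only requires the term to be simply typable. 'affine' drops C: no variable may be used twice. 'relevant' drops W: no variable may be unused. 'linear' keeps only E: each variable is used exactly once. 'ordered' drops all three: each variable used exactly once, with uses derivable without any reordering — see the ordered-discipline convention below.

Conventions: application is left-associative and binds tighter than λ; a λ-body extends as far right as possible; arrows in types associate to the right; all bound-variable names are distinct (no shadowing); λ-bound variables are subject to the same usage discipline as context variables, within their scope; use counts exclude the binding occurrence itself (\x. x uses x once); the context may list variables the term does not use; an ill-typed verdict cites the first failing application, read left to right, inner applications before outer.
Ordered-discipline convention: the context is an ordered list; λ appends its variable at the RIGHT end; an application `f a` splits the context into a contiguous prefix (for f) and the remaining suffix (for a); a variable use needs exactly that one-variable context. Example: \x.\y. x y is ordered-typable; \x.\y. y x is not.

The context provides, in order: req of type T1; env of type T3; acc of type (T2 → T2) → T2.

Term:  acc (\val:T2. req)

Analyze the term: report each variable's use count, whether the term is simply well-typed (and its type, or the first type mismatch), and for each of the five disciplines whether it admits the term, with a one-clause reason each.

usage: req=1, env=0, acc=1, val (bound)=0
order of uses: acc, req
typing: ill-typed: an application expects T2 → T2 but receives T2 → T1
ordered: ✗, fails simple typing
linear: ✗, a type mismatch blocks all five
affine: ✗, the type mismatch rejects it
relevant: ✗, not simply typable
unrestricted: ✗, fails simple typing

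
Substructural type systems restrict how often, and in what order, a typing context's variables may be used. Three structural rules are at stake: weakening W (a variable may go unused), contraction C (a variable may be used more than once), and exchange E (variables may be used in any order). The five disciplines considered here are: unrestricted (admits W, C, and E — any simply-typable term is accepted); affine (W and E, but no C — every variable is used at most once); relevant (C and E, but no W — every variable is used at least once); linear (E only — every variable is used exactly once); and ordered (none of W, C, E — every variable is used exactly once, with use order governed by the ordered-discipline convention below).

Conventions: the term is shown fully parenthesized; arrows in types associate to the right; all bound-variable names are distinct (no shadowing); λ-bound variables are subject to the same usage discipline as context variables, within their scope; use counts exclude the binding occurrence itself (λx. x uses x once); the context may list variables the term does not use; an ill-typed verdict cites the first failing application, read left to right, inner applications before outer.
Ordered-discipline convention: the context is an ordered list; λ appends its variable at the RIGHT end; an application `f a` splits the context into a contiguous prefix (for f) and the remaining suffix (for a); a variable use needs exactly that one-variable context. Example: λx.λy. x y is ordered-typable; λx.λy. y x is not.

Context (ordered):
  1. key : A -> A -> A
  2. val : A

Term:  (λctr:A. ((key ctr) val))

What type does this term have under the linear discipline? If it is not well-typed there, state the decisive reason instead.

term : A -> A
variable uses: key ×1; val ×1; ctr (λ-bound) ×1
order of uses: key, ctr, val
typing: the term checks, with type A -> A
summary: ordered ✗ · linear ✓ · affine ✓ · relevant ✓ · unrestricted ✓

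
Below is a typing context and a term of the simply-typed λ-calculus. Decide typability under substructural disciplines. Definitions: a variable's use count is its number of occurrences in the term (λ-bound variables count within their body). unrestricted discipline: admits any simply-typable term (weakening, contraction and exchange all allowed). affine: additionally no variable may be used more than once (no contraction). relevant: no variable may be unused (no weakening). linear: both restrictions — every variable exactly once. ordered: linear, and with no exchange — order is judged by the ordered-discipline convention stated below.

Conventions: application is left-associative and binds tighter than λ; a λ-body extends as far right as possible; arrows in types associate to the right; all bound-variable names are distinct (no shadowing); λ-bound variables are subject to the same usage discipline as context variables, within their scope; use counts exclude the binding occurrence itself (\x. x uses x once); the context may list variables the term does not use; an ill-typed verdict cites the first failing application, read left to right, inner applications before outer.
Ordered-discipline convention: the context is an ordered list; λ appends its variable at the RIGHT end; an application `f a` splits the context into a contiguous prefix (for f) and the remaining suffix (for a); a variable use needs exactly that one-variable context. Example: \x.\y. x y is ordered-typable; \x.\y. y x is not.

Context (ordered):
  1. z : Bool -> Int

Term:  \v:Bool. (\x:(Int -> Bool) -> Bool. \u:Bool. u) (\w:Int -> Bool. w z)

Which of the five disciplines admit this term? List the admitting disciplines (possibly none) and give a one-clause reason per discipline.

admitting disciplines: none
use counts: z: 1, v (λ-bound): 0, x (λ-bound): 0, u (λ-bound): 1, w (λ-bound): 1
left-to-right use order: u, w, z
typing: ill-typed: an application expects Int but receives Bool -> Int
ordered ✗ (fails simple typing)
linear ✗ (a type mismatch blocks all five)
affine ✗ (the type mismatch rejects it)
relevant ✗ (not simply typable)
unrestricted ✗ (fails simple typing)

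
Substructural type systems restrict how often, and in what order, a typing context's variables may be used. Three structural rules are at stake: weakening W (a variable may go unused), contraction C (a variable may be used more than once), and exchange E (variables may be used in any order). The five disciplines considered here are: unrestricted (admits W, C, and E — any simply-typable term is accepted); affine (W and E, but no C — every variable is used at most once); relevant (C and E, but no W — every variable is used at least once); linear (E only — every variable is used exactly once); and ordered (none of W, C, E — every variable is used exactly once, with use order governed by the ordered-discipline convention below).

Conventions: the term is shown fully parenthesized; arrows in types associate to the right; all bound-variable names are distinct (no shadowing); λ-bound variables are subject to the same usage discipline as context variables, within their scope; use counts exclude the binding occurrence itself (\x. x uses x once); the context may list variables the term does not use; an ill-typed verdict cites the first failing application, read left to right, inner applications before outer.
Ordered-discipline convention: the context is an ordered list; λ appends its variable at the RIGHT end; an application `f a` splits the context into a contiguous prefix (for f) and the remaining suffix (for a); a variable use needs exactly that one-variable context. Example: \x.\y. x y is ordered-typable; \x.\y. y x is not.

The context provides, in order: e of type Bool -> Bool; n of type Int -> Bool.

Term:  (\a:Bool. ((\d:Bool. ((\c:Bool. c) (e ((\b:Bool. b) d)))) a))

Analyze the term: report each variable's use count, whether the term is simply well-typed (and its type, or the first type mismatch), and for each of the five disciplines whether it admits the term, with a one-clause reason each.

usage: e ×1; n ×0; a [bound] ×1; d [bound] ×1; c [bound] ×1; b [bound] ×1
left-to-right use order: c, e, b, d, a
typing: well-typed — term : Bool -> Bool
ordered ✗ (n never used (weakening))
linear ✗ (n never used (weakening))
affine ✓ (e, n, a, d, c, b: no repeats, contraction unneeded)
relevant ✗ (n never used (weakening))
unrestricted ✓ (typability at Bool -> Bool is all that's needed)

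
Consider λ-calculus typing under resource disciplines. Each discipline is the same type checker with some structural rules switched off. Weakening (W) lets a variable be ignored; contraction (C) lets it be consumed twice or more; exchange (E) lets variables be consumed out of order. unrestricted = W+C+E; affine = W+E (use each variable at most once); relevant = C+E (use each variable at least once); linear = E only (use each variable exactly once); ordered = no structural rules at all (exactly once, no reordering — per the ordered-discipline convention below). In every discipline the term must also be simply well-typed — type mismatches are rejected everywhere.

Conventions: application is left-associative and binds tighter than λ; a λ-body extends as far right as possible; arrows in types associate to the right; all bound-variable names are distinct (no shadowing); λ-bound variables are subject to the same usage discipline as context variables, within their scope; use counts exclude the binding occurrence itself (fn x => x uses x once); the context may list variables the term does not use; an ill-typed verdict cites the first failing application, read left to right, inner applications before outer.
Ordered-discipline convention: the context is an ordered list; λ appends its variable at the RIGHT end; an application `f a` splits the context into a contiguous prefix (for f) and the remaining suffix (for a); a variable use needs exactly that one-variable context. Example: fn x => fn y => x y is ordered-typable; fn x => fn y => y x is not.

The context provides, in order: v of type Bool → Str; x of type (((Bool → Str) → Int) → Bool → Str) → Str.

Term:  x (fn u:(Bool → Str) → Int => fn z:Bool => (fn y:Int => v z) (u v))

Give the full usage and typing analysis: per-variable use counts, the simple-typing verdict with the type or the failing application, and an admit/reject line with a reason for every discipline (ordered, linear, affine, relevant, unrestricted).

counts: v: 2; x: 1; u (bound): 1; z (bound): 1; y (bound): 0
use order (left to right): x, v, z, u, v
typing: well-typed at Str
ordered ✗ (repeated use of v ×2; unused: y — weakening required)
linear ✗ (repeated use of v ×2; unused: y — weakening required)
affine ✗ (repeated use of v ×2)
relevant ✗ (unused: y — weakening required)
unrestricted ✓ (simply typable at Str; W, C, E all held)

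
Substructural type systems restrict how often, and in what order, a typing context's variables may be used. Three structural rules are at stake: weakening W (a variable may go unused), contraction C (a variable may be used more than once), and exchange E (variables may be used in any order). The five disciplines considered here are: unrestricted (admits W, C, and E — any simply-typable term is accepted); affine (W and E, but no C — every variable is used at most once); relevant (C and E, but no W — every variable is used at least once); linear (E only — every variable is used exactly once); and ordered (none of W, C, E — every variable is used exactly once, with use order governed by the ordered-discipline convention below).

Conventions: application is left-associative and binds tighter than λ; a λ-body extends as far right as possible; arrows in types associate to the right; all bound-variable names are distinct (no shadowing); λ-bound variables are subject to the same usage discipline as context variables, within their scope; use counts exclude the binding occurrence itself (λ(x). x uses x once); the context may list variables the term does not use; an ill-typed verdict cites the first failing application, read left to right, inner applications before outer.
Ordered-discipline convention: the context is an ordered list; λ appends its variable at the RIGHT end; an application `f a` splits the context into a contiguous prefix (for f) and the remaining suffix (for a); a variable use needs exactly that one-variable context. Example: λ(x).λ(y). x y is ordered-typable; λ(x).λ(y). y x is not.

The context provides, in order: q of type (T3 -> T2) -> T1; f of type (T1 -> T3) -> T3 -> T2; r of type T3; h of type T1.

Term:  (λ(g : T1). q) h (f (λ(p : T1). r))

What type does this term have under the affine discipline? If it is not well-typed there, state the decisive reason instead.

term : T1
counts: q ×1; f ×1; r ×1; h ×1; g (λ-bound) ×0; p (λ-bound) ×0
use order (left to right): q, h, f, r
typing: well-typed — term : T1
summary: ordered ✗ | linear ✗ | affine ✓ | relevant ✗ | unrestricted ✓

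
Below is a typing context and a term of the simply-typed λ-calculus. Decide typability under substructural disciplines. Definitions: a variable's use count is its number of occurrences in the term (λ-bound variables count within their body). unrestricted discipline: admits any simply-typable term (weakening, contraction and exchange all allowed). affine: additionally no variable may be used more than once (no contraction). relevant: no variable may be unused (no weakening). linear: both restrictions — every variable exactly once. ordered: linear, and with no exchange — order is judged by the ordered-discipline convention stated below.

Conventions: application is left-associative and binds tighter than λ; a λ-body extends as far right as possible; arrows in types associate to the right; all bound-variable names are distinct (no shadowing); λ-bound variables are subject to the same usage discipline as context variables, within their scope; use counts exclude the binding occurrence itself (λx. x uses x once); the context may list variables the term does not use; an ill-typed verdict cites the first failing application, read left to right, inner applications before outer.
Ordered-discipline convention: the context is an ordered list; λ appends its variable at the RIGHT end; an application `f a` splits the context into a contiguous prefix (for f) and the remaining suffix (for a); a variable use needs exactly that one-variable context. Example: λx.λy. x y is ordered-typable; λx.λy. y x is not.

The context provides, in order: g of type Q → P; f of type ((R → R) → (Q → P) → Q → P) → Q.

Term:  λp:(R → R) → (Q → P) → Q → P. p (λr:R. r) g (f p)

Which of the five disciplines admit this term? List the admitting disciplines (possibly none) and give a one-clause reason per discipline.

admitted in: relevant, unrestricted
variable uses: g=1; f=1; p (bound)=2; r (bound)=1
left-to-right use order: p, r, g, f, p
typing: well-typed — term : ((R → R) → (Q → P) → Q → P) → P
ordered ✗ (p ×2 used more than once (contraction))
linear ✗ (p ×2 used more than once (contraction))
affine ✗ (p ×2 used more than once (contraction))
relevant ✓ (none of g, f, p, r goes unused)
unrestricted ✓ (simply typable at ((R → R) → (Q → P) → Q → P) → P; W, C, E all held)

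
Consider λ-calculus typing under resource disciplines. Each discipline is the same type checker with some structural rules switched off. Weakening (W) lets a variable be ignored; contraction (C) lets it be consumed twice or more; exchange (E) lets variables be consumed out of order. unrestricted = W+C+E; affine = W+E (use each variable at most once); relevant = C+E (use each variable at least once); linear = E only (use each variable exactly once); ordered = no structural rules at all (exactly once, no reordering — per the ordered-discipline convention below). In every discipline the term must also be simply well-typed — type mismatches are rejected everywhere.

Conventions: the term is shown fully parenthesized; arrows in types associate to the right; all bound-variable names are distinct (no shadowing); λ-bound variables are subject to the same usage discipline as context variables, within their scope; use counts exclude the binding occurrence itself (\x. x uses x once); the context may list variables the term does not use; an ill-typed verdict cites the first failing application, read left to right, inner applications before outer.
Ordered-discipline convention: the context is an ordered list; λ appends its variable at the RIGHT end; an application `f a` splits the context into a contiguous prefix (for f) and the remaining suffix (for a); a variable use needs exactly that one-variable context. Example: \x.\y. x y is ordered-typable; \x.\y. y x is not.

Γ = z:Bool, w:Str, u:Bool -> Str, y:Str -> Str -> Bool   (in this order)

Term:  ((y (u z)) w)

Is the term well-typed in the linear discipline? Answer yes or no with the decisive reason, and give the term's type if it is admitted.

yes — exactly-once usage across z, w, u, y; term : Bool
usage: z: 1×; w: 1×; u: 1×; y: 1×
left-to-right use order: y, u, z, w
typing: the term checks, with type Bool
across the five disciplines: ordered ✗; linear ✓; affine ✓; relevant ✓; unrestricted ✓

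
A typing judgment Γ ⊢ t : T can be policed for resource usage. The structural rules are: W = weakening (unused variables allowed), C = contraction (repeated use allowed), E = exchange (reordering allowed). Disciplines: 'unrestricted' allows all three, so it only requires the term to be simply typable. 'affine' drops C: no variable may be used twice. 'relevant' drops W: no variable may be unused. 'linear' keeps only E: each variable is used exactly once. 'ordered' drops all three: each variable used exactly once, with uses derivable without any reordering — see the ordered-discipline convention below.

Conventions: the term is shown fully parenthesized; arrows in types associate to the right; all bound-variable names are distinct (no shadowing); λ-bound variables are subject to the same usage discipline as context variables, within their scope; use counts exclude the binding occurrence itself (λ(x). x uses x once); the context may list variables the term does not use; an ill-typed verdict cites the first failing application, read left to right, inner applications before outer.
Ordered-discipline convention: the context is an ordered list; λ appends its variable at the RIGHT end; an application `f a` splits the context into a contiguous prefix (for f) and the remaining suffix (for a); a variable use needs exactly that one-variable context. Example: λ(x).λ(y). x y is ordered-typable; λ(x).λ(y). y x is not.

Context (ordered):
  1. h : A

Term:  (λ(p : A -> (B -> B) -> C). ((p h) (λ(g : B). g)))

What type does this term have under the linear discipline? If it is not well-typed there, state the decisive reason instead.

term : (A -> (B -> B) -> C) -> C
use counts: h ×1, p [bound] ×1, g [bound] ×1
left-to-right use order: p, h, g
typing: well-typed at (A -> (B -> B) -> C) -> C
per-discipline verdicts: ordered ✗, linear ✓, affine ✓, relevant ✓, unrestricted ✓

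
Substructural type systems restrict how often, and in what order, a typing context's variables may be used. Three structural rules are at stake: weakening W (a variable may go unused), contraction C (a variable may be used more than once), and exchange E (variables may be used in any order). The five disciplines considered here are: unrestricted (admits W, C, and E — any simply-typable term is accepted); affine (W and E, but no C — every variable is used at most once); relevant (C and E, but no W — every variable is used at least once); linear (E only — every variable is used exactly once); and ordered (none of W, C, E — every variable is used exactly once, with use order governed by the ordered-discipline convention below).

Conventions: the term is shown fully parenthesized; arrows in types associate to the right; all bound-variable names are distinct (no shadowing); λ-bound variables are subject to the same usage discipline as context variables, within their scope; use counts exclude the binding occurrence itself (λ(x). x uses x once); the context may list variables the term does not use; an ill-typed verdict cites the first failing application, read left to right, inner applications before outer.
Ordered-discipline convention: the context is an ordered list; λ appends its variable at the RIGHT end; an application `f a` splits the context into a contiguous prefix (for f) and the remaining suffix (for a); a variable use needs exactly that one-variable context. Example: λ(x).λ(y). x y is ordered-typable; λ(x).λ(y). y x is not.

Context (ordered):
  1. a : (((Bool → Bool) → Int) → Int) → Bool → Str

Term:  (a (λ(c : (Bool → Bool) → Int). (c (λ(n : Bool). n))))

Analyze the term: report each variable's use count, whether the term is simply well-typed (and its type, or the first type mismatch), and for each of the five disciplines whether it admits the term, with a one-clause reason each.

variable uses: a=1, c (λ-bound)=1, n (λ-bound)=1
use order (left to right): a, c, n
typing: ✓ — Bool → Str
ordered: ✓, single-use (a, c, n), ordered derivation ok
linear: ✓, exactly-once usage across a, c, n
affine: ✓, none of a, c, n used more than once
relevant: ✓, none of a, c, n goes unused
unrestricted: ✓, well-typed at Bool → Str; no restrictions here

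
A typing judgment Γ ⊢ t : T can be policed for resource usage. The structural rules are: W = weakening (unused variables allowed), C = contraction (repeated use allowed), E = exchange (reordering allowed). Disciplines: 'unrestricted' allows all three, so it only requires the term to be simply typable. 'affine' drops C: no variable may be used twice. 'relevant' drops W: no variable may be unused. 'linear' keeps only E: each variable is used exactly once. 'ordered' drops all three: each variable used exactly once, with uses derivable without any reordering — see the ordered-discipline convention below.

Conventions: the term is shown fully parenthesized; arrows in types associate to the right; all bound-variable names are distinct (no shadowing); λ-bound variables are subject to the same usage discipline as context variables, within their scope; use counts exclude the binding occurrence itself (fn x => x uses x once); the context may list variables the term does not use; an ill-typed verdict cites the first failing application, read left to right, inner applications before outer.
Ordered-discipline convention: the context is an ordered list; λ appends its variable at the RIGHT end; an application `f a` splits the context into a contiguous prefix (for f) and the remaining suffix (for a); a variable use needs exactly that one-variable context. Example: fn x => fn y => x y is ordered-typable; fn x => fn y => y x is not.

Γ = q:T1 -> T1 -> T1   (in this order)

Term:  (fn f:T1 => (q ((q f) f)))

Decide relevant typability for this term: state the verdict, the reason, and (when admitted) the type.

yes — at least one use each (q, f); term : T1 -> T1 -> T1
counts: q: 2×, f (λ-bound): 2×
left-to-right use order: q, q, f, f
typing: well-typed — term : T1 -> T1 -> T1
all disciplines: ordered ✗ | linear ✗ | affine ✗ | relevant ✓ | unrestricted ✓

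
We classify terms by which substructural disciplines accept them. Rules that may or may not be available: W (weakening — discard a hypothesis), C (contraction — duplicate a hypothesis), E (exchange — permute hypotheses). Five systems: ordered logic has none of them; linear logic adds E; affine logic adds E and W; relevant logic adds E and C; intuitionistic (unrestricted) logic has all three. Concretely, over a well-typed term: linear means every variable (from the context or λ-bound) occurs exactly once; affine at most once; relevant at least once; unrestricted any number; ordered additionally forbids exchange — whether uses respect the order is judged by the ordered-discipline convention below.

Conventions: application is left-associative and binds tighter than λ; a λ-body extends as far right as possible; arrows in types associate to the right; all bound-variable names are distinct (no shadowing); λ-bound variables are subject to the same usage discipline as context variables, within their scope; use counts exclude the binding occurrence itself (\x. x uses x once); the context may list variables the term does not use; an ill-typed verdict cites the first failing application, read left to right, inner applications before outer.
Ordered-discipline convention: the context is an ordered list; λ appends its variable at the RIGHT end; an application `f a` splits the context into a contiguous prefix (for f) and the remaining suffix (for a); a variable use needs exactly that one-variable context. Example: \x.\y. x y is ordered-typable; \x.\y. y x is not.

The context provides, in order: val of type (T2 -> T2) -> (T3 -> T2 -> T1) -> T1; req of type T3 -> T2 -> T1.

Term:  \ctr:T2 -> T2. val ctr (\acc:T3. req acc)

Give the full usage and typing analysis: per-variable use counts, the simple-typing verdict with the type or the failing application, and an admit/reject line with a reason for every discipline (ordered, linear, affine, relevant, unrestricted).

usage: val ×1; req ×1; ctr (λ-bound) ×1; acc (λ-bound) ×1
left-to-right use order: val, ctr, req, acc
typing: ✓ — (T2 -> T2) -> T1
ordered: ✗ — use order val, ctr, req, acc needs exchange
linear: ✓ — single use per variable (val, req, ctr, acc)
affine: ✓ — val, req, ctr, acc: no repeats, contraction unneeded
relevant: ✓ — at least one use each (val, req, ctr, acc)
unrestricted: ✓ — simply typable at (T2 -> T2) -> T1; W, C, E all held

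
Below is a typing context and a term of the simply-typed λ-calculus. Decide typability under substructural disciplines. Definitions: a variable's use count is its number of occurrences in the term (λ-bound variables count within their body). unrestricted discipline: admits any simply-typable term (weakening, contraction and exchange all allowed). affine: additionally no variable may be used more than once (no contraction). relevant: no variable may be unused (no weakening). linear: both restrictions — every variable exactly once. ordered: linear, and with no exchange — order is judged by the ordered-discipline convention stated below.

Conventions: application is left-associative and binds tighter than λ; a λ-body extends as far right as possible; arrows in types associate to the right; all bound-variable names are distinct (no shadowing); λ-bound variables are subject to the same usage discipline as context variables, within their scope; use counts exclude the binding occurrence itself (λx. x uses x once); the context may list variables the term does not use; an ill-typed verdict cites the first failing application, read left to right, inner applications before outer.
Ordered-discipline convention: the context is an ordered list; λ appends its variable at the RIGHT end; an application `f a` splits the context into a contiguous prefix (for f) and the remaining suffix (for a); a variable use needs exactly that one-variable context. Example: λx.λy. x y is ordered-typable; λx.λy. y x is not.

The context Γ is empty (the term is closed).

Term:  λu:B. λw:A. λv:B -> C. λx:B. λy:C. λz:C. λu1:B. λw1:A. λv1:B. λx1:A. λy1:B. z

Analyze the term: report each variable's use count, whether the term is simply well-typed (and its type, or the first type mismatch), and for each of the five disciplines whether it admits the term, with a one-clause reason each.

counts: u (λ-bound)=0; w (λ-bound)=0; v (λ-bound)=0; x (λ-bound)=0; y (λ-bound)=0; z (λ-bound)=1; u1 (λ-bound)=0; w1 (λ-bound)=0; v1 (λ-bound)=0; x1 (λ-bound)=0; y1 (λ-bound)=0
use order (left to right): z
typing: well-typed — term : B -> A -> (B -> C) -> B -> C -> C -> B -> A -> B -> A -> B -> C
ordered ✗ (unused: u, w, v, x, y, u1, w1, v1, x1, y1 — weakening required)
linear ✗ (unused: u, w, v, x, y, u1, w1, v1, x1, y1 — weakening required)
affine ✓ (at most one use each (u, w, v, x, y, z, u1, w1, v1, x1, y1))
relevant ✗ (unused: u, w, v, x, y, u1, w1, v1, x1, y1 — weakening required)
unrestricted ✓ (type-checks (B -> A -> (B -> C) -> B -> C -> C -> B -> A -> B -> A -> B -> C) and nothing is barred)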